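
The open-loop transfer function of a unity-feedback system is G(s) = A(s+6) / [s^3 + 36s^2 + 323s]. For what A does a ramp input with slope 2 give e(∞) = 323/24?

Lowest-order denominator term is 323s, so the open loop has 1 pole at the origin → type 1 system.
K_v = lim_{s→0} s·G(s) = A·6 / 323 = (6/323)·A.
e_ss = 2/K_v = 323/24 ⇒ K_v = 48/323 ⇒ A = (48/323)/(6/323) = 8.

8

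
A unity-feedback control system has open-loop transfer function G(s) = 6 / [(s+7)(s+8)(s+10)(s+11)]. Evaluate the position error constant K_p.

3/3080

The open loop has no poles at the origin → type 0 system.
K_p = lim_{s→0} G(s) = 6 / (7·8·10·11) = 3/3080.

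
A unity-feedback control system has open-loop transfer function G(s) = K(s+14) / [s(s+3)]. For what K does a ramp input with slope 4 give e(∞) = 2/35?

15

One free integrator in G(s): this is a type 1 system.
K_v = lim_{s→0} s·G(s) = K·14 / (3) = (14/3)·K.
e_ss = 4/K_v = 2/35 ⇒ K_v = 70 ⇒ K = 70/(14/3) = 15.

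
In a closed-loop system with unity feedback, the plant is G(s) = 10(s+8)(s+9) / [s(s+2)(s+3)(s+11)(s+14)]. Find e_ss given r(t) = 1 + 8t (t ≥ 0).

One free integrator in G(s): this is a type 1 system. Treating each term separately:
  • 1: tracked with zero error.
  • 8t: e_ss = 8/K_v with K_v=60/77 → 154/15.
Total e_ss = 154/15.

154/15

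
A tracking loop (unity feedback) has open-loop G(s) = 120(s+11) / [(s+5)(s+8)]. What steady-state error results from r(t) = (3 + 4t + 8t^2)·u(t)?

The open loop has no poles at the origin → type 0 system. Treating each term separately:
  • 3: e_ss = 3/(1+K_p) with K_p=33 → 3/34.
  • 4t: a type-0 system cannot track it, e_ss → ∞.
  • 8t^2: a type-0 system cannot track it, e_ss → ∞.
The unbounded component dominates.

infinity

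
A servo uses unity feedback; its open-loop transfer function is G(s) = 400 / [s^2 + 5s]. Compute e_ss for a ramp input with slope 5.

0.0625

Lowest-order denominator term is 5s, so the open loop has 1 pole at the origin → type 1 system.
K_v = lim_{s→0} s·G(s) = 400 / 5 = 80.
e_ss = 5/K_v = 5/80 = 0.0625.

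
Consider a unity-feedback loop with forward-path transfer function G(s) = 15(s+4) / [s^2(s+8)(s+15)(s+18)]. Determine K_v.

K_v = lim_{s→0} s·G(s); with 2 poles at the origin the limit diverges, so K_v = ∞.

infinity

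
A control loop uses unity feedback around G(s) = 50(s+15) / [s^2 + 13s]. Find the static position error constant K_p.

K_p = lim_{s→0} G(s); with 1 pole at the origin the limit diverges, so K_p = ∞.

infinity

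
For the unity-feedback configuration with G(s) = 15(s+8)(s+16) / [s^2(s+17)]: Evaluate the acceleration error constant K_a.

1920/17

G(s) has two factors of s in the denominator, so the system is type 2.
K_a = lim_{s→0} s^2·G(s) = 15·8·16 / (17) = 1920/17.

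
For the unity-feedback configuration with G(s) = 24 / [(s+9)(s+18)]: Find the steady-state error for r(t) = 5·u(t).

135/31

No free integrators in G(s): this is a type 0 system.
K_p = lim_{s→0} G(s) = 24 / (9·18) = 4/27.
e_ss = 5/(1 + K_p) = 5/(31/27) = 135/31.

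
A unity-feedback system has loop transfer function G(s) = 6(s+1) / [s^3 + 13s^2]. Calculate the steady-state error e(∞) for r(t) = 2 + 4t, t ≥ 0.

0

Lowest-order denominator term is 13s^2, so the open loop has 2 poles at the origin → type 2 system. By superposition:
  • 2: tracked with zero error.
  • 4t: tracked with zero error.
Total e_ss = 0.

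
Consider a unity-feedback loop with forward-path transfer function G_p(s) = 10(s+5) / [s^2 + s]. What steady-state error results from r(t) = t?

Lowest-order denominator term is s, so the open loop has 1 pole at the origin → type 1 system.
K_v = lim_{s→0} s·G_p(s) = 10·5 / 1 = 50.
e_ss = 1/K_v = 1/50 = 0.02.

0.02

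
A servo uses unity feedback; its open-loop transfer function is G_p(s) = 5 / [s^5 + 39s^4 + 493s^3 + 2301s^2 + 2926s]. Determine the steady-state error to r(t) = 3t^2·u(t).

infinity

Factoring s from the denominator leaves a polynomial with constant term 2926, so the system is type 1.
For a type-1 system K_a = 0, so e_ss to a parabolic input is unbounded.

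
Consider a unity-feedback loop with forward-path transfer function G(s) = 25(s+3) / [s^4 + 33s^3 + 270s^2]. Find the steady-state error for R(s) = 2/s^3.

7.2

The denominator has no term below 270s^2 — 2 poles at s=0, type 2.
K_a = lim_{s→0} s^2·G(s) = 25·3 / 270 = 5/18.
r(t) = t^2 gives R(s) = 2/s^3.
e_ss = 2/K_a = 2/(5/18) = 7.2.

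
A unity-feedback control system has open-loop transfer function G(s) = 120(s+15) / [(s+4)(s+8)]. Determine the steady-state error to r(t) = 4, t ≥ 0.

System type = 0 (no poles at s=0).
K_p = lim_{s→0} G(s) = 120·15 / (4·8) = 56.25.
e_ss = 4/(1 + K_p) = 4/57.25 = 16/229.

16/229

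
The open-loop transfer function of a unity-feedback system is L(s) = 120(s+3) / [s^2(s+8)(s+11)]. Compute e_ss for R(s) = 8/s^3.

L(s) has two factors of s in the denominator, so the system is type 2.
K_a = lim_{s→0} s^2·L(s) = 120·3 / (8·11) = 45/11.
r(t) = 4t^2 gives R(s) = 8/s^3.
e_ss = 8/K_a = 8/(45/11) = 88/45.

88/45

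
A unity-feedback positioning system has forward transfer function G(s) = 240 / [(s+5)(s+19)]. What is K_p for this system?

48/19

G(s) has no factors of s in the denominator, so the system is type 0.
K_p = lim_{s→0} G(s) = 240 / (5·19) = 48/19.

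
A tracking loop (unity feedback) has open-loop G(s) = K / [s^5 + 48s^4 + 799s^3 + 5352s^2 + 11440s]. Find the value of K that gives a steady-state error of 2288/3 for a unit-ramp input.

The denominator has no term below 11440s — 1 pole at s=0, type 1.
K_v = lim_{s→0} s·G(s) = K / 11440 = (1/11440)·K.
e_ss = 1/K_v = 2288/3 ⇒ K_v = 3/2288 ⇒ K = (3/2288)/(1/11440) = 15.

15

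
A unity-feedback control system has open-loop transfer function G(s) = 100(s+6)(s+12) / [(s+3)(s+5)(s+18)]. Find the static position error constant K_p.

80/3

System type = 0 (no poles at s=0).
K_p = lim_{s→0} G(s) = 100·6·12 / (3·5·18) = 80/3.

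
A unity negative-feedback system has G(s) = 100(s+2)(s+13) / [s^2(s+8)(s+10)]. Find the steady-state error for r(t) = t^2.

Two free integrators in G(s): this is a type 2 system.
K_a = lim_{s→0} s^2·G(s) = 100·2·13 / (8·10) = 32.5.
r(t) = t^2 gives R(s) = 2/s^3.
e_ss = 2/K_a = 2/32.5 = 4/65.

4/65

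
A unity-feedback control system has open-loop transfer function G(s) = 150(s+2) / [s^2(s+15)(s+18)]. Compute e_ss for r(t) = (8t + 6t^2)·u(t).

System type = 2 (two poles at s=0). Treating each term separately:
  • 8t: tracked with zero error.
  • 6t^2: e_ss = 12/K_a with K_a=10/9 → 10.8.
Total e_ss = 10.8.

10.8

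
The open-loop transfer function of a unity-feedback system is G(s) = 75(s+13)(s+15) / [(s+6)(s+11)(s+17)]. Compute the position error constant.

No free integrators in G(s): this is a type 0 system.
K_p = lim_{s→0} G(s) = 75·13·15 / (6·11·17) = 4875/374.

4875/374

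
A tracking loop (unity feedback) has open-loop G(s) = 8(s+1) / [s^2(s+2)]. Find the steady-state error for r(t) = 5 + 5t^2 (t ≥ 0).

The open loop has two poles at the origin → type 2 system. Treating each term separately:
  • 5: tracked with zero error.
  • 5t^2: e_ss = 10/K_a with K_a=4 → 2.5.
Total e_ss = 2.5.

2.5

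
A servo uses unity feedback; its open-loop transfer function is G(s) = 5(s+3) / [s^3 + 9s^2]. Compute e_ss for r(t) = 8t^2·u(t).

Factoring s^2 from the denominator leaves a polynomial with constant term 9, so the system is type 2.
K_a = lim_{s→0} s^2·G(s) = 5·3 / 9 = 5/3.
r(t) = 8t^2 gives R(s) = 16/s^3.
e_ss = 16/K_a = 16/(5/3) = 9.6.

9.6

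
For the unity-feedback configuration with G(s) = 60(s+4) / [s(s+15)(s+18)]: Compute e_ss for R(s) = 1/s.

The open loop has one pole at the origin → type 1 system.
A type-1 system has K_p = ∞, so it tracks a step input with zero steady-state error.

0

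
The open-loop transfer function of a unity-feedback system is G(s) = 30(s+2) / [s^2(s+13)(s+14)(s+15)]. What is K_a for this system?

System type = 2 (two poles at s=0).
K_a = lim_{s→0} s^2·G(s) = 30·2 / (13·14·15) = 2/91.

2/91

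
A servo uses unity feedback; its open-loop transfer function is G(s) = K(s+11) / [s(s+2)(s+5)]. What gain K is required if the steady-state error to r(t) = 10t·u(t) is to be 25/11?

4

One free integrator in G(s): this is a type 1 system.
K_v = lim_{s→0} s·G(s) = K·11 / (2·5) = 1.1·K.
e_ss = 10/K_v = 25/11 ⇒ K_v = 4.4 ⇒ K = 4.4/1.1 = 4.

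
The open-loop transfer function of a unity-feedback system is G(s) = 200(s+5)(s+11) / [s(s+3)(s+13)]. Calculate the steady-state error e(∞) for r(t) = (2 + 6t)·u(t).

The open loop has one pole at the origin → type 1 system. Taking each input component in turn:
  • 2: tracked with zero error.
  • 6t: e_ss = 6/K_v with K_v=11000/39 → 117/5500.
Total e_ss = 117/5500.

117/5500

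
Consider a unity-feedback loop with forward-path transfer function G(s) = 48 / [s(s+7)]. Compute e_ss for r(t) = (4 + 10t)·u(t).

35/24

One free integrator in G(s): this is a type 1 system. Treating each term separately:
  • 4: tracked with zero error.
  • 10t: e_ss = 10/K_v with K_v=48/7 → 35/24.
Total e_ss = 35/24.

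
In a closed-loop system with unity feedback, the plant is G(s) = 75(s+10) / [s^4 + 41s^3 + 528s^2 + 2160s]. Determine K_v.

Factoring s from the denominator leaves a polynomial with constant term 2160, so the system is type 1.
K_v = lim_{s→0} s·G(s) = 75·10 / 2160 = 25/72.

25/72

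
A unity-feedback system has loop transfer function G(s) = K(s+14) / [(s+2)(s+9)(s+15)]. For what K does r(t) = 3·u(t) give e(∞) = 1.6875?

G(s) has no factors of s in the denominator, so the system is type 0.
K_p = lim_{s→0} G(s) = K·14 / (2·9·15) = (7/135)·K.
e_ss = 3/(1 + K_p) = 1.6875 ⇒ 1 + (7/135)·K = 16/9 ⇒ K = 15.

15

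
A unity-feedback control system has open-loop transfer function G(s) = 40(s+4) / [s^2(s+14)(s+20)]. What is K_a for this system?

G(s) has two factors of s in the denominator, so the system is type 2.
K_a = lim_{s→0} s^2·G(s) = 40·4 / (14·20) = 4/7.

4/7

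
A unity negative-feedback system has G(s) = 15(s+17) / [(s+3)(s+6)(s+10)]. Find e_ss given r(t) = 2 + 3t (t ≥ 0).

infinity

The open loop has no poles at the origin → type 0 system. Treating each term separately:
  • 2: e_ss = 2/(1+K_p) with K_p=17/12 → 24/29.
  • 3t: a type-0 system cannot track it, e_ss → ∞.
The unbounded component dominates.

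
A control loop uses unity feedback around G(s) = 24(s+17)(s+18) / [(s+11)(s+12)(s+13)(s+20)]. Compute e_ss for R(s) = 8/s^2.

The open loop has no poles at the origin → type 0 system.
For a type-0 system K_v = 0, so e_ss to a ramp input is unbounded.

infinity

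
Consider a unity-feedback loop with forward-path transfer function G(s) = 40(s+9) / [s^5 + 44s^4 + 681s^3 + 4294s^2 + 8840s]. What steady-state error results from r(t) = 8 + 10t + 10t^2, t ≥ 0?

infinity

Lowest-order denominator term is 8840s, so the open loop has 1 pole at the origin → type 1 system. Taking each input component in turn:
  • 8: tracked with zero error.
  • 10t: e_ss = 10/K_v with K_v=9/221 → 2210/9.
  • 10t^2: a type-1 system cannot track it, e_ss → ∞.
The unbounded component dominates.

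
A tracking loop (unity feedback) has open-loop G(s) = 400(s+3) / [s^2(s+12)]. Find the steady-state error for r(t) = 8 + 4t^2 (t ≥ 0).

Two free integrators in G(s): this is a type 2 system. By superposition:
  • 8: tracked with zero error.
  • 4t^2: e_ss = 8/K_a with K_a=100 → 0.08.
Total e_ss = 0.08.

0.08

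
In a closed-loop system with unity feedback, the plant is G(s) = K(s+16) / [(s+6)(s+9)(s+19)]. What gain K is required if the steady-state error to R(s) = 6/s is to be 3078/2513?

250

G(s) has no factors of s in the denominator, so the system is type 0.
K_p = lim_{s→0} G(s) = K·16 / (6·9·19) = (8/513)·K.
e_ss = 6/(1 + K_p) = 3078/2513 ⇒ 1 + (8/513)·K = 2513/513 ⇒ K = 250.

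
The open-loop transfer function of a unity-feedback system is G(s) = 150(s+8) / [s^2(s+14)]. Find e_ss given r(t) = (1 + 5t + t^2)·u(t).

Two free integrators in G(s): this is a type 2 system. Taking each input component in turn:
  • 1: tracked with zero error.
  • 5t: tracked with zero error.
  • t^2: e_ss = 2/K_a with K_a=600/7 → 7/300.
Total e_ss = 7/300.

7/300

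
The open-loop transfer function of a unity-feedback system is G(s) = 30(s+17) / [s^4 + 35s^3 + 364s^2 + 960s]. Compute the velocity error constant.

17/32

Factoring s from the denominator leaves a polynomial with constant term 960, so the system is type 1.
K_v = lim_{s→0} s·G(s) = 30·17 / 960 = 17/32.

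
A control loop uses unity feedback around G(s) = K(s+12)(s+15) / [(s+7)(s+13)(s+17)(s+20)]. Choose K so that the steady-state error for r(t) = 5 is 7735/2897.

G(s) has no factors of s in the denominator, so the system is type 0.
K_p = lim_{s→0} G(s) = K·12·15 / (7·13·17·20) = (9/1547)·K.
e_ss = 5/(1 + K_p) = 7735/2897 ⇒ 1 + (9/1547)·K = 2897/1547 ⇒ K = 150.

150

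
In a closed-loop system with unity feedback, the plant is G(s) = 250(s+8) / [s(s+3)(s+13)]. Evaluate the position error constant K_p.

infinity

K_p = lim_{s→0} G(s); with 1 pole at the origin the limit diverges, so K_p = ∞.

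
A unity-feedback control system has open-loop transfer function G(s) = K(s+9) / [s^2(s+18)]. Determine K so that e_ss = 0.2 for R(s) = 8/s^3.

80

G(s) has two factors of s in the denominator, so the system is type 2.
K_a = lim_{s→0} s^2·G(s) = K·9 / (18) = 0.5·K.
e_ss = 8/K_a = 0.2 ⇒ K_a = 40 ⇒ K = 40/0.5 = 80.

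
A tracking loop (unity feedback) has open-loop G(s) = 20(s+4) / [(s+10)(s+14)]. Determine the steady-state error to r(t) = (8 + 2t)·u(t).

infinity

No free integrators in G(s): this is a type 0 system. By superposition:
  • 8: e_ss = 8/(1+K_p) with K_p=4/7 → 56/11.
  • 2t: a type-0 system cannot track it, e_ss → ∞.
The unbounded component dominates.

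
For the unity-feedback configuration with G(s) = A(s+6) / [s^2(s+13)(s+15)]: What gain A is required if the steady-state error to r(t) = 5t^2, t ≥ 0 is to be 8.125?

40

G(s) has two factors of s in the denominator, so the system is type 2.
K_a = lim_{s→0} s^2·G(s) = A·6 / (13·15) = (2/65)·A.
e_ss = 10/K_a = 8.125 ⇒ K_a = 16/13 ⇒ A = (16/13)/(2/65) = 40.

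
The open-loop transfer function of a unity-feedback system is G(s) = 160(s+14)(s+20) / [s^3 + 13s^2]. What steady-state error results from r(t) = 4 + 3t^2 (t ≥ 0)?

39/22400

Lowest-order denominator term is 13s^2, so the open loop has 2 poles at the origin → type 2 system. Taking each input component in turn:
  • 4: tracked with zero error.
  • 3t^2: e_ss = 6/K_a with K_a=44800/13 → 39/22400.
Total e_ss = 39/22400.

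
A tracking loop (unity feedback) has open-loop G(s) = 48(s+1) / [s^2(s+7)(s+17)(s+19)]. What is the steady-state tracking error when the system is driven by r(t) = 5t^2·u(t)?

The open loop has two poles at the origin → type 2 system.
K_a = lim_{s→0} s^2·G(s) = 48·1 / (7·17·19) = 48/2261.
r(t) = 5t^2 gives R(s) = 10/s^3.
e_ss = 10/K_a = 10/(48/2261) = 11305/24.

11305/24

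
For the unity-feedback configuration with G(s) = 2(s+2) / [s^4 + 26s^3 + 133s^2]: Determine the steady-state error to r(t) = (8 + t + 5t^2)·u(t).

The denominator has no term below 133s^2 — 2 poles at s=0, type 2. By superposition:
  • 8: tracked with zero error.
  • t: tracked with zero error.
  • 5t^2: e_ss = 10/K_a with K_a=4/133 → 332.5.
Total e_ss = 332.5.

332.5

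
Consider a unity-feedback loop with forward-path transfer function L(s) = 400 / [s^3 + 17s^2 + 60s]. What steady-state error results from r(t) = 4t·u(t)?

Factoring s from the denominator leaves a polynomial with constant term 60, so the system is type 1.
K_v = lim_{s→0} s·L(s) = 400 / 60 = 20/3.
e_ss = 4/K_v = 4/(20/3) = 0.6.

0.6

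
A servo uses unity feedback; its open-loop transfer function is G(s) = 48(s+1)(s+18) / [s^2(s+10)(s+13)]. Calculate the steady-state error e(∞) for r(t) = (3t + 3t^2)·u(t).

System type = 2 (two poles at s=0). Taking each input component in turn:
  • 3t: tracked with zero error.
  • 3t^2: e_ss = 6/K_a with K_a=432/65 → 65/72.
Total e_ss = 65/72.

65/72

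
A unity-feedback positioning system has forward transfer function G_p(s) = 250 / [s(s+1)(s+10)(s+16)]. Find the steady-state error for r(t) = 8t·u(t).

5.12

The open loop has one pole at the origin → type 1 system.
K_v = lim_{s→0} s·G_p(s) = 250 / (1·10·16) = 1.5625.
e_ss = 8/K_v = 8/1.5625 = 5.12.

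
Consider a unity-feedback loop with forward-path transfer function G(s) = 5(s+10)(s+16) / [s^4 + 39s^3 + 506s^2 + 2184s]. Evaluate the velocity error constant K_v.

100/273

The denominator has no term below 2184s — 1 pole at s=0, type 1.
K_v = lim_{s→0} s·G(s) = 5·10·16 / 2184 = 100/273.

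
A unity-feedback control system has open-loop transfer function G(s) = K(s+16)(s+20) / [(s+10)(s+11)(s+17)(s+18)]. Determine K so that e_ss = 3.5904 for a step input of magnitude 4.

G(s) has no factors of s in the denominator, so the system is type 0.
K_p = lim_{s→0} G(s) = K·16·20 / (10·11·17·18) = (16/1683)·K.
e_ss = 4/(1 + K_p) = 3.5904 ⇒ 1 + (16/1683)·K = 625/561 ⇒ K = 12.

12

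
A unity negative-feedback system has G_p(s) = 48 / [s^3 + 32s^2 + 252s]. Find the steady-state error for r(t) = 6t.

31.5

The denominator has no term below 252s — 1 pole at s=0, type 1.
K_v = lim_{s→0} s·G_p(s) = 48 / 252 = 4/21.
e_ss = 6/K_v = 6/(4/21) = 31.5.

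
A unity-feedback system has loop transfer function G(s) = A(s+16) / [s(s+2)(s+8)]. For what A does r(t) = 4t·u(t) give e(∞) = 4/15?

15

System type = 1 (one pole at s=0).
K_v = lim_{s→0} s·G(s) = A·16 / (2·8) = 1·A.
e_ss = 4/K_v = 4/15 ⇒ K_v = 15 ⇒ A = 15/1 = 15.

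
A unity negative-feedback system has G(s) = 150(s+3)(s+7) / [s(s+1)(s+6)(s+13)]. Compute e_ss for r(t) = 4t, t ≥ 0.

One free integrator in G(s): this is a type 1 system.
K_v = lim_{s→0} s·G(s) = 150·3·7 / (1·6·13) = 525/13.
e_ss = 4/K_v = 4/(525/13) = 52/525.

52/525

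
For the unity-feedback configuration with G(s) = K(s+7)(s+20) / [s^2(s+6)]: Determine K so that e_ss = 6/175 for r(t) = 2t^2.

5

The open loop has two poles at the origin → type 2 system.
K_a = lim_{s→0} s^2·G(s) = K·7·20 / (6) = (70/3)·K.
e_ss = 4/K_a = 6/175 ⇒ K_a = 350/3 ⇒ K = (350/3)/(70/3) = 5.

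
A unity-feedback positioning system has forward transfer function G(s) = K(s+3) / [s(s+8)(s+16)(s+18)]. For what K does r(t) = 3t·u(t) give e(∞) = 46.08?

One free integrator in G(s): this is a type 1 system.
K_v = lim_{s→0} s·G(s) = K·3 / (8·16·18) = (1/768)·K.
e_ss = 3/K_v = 46.08 ⇒ K_v = 25/384 ⇒ K = (25/384)/(1/768) = 50.

50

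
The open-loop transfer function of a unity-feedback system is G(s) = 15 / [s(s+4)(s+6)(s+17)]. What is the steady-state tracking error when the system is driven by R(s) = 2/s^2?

G(s) has one factor of s in the denominator, so the system is type 1.
K_v = lim_{s→0} s·G(s) = 15 / (4·6·17) = 5/136.
e_ss = 2/K_v = 2/(5/136) = 54.4.

54.4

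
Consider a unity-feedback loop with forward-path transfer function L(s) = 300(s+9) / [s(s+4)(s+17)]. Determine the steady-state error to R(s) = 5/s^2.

17/135

L(s) has one factor of s in the denominator, so the system is type 1.
K_v = lim_{s→0} s·L(s) = 300·9 / (4·17) = 675/17.
e_ss = 5/K_v = 5/(675/17) = 17/135.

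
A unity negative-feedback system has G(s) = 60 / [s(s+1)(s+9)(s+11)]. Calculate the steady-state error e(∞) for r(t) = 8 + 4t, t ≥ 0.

One free integrator in G(s): this is a type 1 system. By superposition:
  • 8: tracked with zero error.
  • 4t: e_ss = 4/K_v with K_v=20/33 → 6.6.
Total e_ss = 6.6.

6.6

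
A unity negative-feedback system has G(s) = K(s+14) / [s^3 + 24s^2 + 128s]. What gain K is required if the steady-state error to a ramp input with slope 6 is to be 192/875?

The denominator has no term below 128s — 1 pole at s=0, type 1.
K_v = lim_{s→0} s·G(s) = K·14 / 128 = (7/64)·K.
e_ss = 6/K_v = 192/875 ⇒ K_v = 875/32 ⇒ K = (875/32)/(7/64) = 250.

250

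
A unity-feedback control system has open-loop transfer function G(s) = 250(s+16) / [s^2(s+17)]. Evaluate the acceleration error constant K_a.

4000/17

G(s) has two factors of s in the denominator, so the system is type 2.
K_a = lim_{s→0} s^2·G(s) = 250·16 / (17) = 4000/17.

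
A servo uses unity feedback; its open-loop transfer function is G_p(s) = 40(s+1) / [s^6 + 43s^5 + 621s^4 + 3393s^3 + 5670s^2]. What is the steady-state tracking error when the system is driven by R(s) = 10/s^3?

Lowest-order denominator term is 5670s^2, so the open loop has 2 poles at the origin → type 2 system.
K_a = lim_{s→0} s^2·G_p(s) = 40·1 / 5670 = 4/567.
r(t) = 5t^2 gives R(s) = 10/s^3.
e_ss = 10/K_a = 10/(4/567) = 1417.5.

1417.5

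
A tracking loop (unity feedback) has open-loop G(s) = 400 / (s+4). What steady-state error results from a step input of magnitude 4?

No free integrators in G(s): this is a type 0 system.
K_p = lim_{s→0} G(s) = 400 / (4) = 100.
e_ss = 4/(1 + K_p) = 4/101.

4/101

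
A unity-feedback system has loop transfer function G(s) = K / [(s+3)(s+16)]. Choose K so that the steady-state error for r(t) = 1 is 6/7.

No free integrators in G(s): this is a type 0 system.
K_p = lim_{s→0} G(s) = K / (3·16) = (1/48)·K.
e_ss = 1/(1 + K_p) = 6/7 ⇒ 1 + (1/48)·K = 7/6 ⇒ K = 8.

8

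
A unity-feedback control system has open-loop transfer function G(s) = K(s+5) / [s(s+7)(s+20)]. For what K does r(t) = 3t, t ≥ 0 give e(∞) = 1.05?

One free integrator in G(s): this is a type 1 system.
K_v = lim_{s→0} s·G(s) = K·5 / (7·20) = (1/28)·K.
e_ss = 3/K_v = 1.05 ⇒ K_v = 20/7 ⇒ K = (20/7)/(1/28) = 80.

80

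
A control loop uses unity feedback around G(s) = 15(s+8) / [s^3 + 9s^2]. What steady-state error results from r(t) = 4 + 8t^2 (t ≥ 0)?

The denominator has no term below 9s^2 — 2 poles at s=0, type 2. By superposition:
  • 4: tracked with zero error.
  • 8t^2: e_ss = 16/K_a with K_a=40/3 → 1.2.
Total e_ss = 1.2.

1.2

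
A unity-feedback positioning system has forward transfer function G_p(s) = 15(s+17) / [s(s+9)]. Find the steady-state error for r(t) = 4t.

12/85

One free integrator in G_p(s): this is a type 1 system.
K_v = lim_{s→0} s·G_p(s) = 15·17 / (9) = 85/3.
e_ss = 4/K_v = 4/(85/3) = 12/85.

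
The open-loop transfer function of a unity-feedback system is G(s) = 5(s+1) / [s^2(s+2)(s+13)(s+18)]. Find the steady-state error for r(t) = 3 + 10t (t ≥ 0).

The open loop has two poles at the origin → type 2 system. By superposition:
  • 3: tracked with zero error.
  • 10t: tracked with zero error.
Total e_ss = 0.

0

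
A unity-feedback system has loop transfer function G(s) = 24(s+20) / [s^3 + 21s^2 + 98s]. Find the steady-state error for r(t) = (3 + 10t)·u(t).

Factoring s from the denominator leaves a polynomial with constant term 98, so the system is type 1. Treating each term separately:
  • 3: tracked with zero error.
  • 10t: e_ss = 10/K_v with K_v=240/49 → 49/24.
Total e_ss = 49/24.

49/24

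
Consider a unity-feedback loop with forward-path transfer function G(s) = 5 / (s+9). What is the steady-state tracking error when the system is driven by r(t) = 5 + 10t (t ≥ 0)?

G(s) has no factors of s in the denominator, so the system is type 0. By superposition:
  • 5: e_ss = 5/(1+K_p) with K_p=5/9 → 45/14.
  • 10t: a type-0 system cannot track it, e_ss → ∞.
The unbounded component dominates.

infinity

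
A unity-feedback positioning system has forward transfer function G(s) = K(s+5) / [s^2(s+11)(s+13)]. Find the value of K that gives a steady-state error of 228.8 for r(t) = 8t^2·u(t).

2

Two free integrators in G(s): this is a type 2 system.
K_a = lim_{s→0} s^2·G(s) = K·5 / (11·13) = (5/143)·K.
e_ss = 16/K_a = 228.8 ⇒ K_a = 10/143 ⇒ K = (10/143)/(5/143) = 2.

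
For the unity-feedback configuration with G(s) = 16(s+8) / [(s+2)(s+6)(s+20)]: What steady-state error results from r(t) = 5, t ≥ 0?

No free integrators in G(s): this is a type 0 system.
K_p = lim_{s→0} G(s) = 16·8 / (2·6·20) = 8/15.
e_ss = 5/(1 + K_p) = 5/(23/15) = 75/23.

75/23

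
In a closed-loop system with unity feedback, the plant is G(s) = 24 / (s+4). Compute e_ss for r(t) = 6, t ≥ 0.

No free integrators in G(s): this is a type 0 system.
K_p = lim_{s→0} G(s) = 24 / (4) = 6.
e_ss = 6/(1 + K_p) = 6/7.

6/7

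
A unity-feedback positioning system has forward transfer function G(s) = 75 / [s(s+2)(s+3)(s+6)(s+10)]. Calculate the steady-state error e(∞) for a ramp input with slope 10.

The open loop has one pole at the origin → type 1 system.
K_v = lim_{s→0} s·G(s) = 75 / (2·3·6·10) = 5/24.
e_ss = 10/K_v = 10/(5/24) = 48.

48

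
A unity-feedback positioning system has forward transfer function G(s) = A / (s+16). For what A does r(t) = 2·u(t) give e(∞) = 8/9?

No free integrators in G(s): this is a type 0 system.
K_p = lim_{s→0} G(s) = A / (16) = 0.0625·A.
e_ss = 2/(1 + K_p) = 8/9 ⇒ 1 + 0.0625·A = 2.25 ⇒ A = 20.

20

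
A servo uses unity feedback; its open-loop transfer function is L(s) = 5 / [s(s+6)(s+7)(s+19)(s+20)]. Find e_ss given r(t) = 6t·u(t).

System type = 1 (one pole at s=0).
K_v = lim_{s→0} s·L(s) = 5 / (6·7·19·20) = 1/3192.
e_ss = 6/K_v = 6/(1/3192) = 19152.

19152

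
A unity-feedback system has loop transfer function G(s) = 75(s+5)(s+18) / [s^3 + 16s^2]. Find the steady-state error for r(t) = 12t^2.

64/1125

The denominator has no term below 16s^2 — 2 poles at s=0, type 2.
K_a = lim_{s→0} s^2·G(s) = 75·5·18 / 16 = 421.875.
r(t) = 12t^2 gives R(s) = 24/s^3.
e_ss = 24/K_a = 24/421.875 = 64/1125.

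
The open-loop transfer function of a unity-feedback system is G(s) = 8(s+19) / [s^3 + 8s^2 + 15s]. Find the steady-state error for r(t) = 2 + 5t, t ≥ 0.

75/152

The denominator has no term below 15s — 1 pole at s=0, type 1. By superposition:
  • 2: tracked with zero error.
  • 5t: e_ss = 5/K_v with K_v=152/15 → 75/152.
Total e_ss = 75/152.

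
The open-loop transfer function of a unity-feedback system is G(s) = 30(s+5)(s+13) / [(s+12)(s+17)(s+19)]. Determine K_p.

G(s) has no factors of s in the denominator, so the system is type 0.
K_p = lim_{s→0} G(s) = 30·5·13 / (12·17·19) = 325/646.

325/646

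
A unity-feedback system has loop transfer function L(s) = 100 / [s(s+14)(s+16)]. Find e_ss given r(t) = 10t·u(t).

System type = 1 (one pole at s=0).
K_v = lim_{s→0} s·L(s) = 100 / (14·16) = 25/56.
e_ss = 10/K_v = 10/(25/56) = 22.4.

22.4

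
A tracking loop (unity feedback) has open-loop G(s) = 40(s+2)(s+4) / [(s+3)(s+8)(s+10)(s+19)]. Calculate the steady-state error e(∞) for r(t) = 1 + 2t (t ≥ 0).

The open loop has no poles at the origin → type 0 system. Treating each term separately:
  • 1: e_ss = 1/(1+K_p) with K_p=4/57 → 57/61.
  • 2t: a type-0 system cannot track it, e_ss → ∞.
The unbounded component dominates.

infinity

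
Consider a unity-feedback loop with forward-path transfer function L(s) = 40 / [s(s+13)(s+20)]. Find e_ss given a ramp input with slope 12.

The open loop has one pole at the origin → type 1 system.
K_v = lim_{s→0} s·L(s) = 40 / (13·20) = 2/13.
e_ss = 12/K_v = 12/(2/13) = 78.

78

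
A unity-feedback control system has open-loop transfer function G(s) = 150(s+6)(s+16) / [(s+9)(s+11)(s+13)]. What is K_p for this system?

1600/143

The open loop has no poles at the origin → type 0 system.
K_p = lim_{s→0} G(s) = 150·6·16 / (9·11·13) = 1600/143.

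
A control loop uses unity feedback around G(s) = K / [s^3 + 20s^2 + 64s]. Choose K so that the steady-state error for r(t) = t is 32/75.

The denominator has no term below 64s — 1 pole at s=0, type 1.
K_v = lim_{s→0} s·G(s) = K / 64 = (1/64)·K.
e_ss = 1/K_v = 32/75 ⇒ K_v = 75/32 ⇒ K = (75/32)/(1/64) = 150.

150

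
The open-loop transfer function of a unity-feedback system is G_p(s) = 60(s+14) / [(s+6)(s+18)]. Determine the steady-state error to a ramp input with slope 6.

infinity

The open loop has no poles at the origin → type 0 system.
For a type-0 system K_v = 0, so e_ss to a ramp input is unbounded.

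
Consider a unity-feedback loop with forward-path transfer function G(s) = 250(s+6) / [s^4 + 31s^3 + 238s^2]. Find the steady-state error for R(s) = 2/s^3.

119/375

Lowest-order denominator term is 238s^2, so the open loop has 2 poles at the origin → type 2 system.
K_a = lim_{s→0} s^2·G(s) = 250·6 / 238 = 750/119.
r(t) = t^2 gives R(s) = 2/s^3.
e_ss = 2/K_a = 2/(750/119) = 119/375.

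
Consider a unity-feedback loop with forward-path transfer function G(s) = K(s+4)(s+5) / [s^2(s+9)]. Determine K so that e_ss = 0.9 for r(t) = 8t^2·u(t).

System type = 2 (two poles at s=0).
K_a = lim_{s→0} s^2·G(s) = K·4·5 / (9) = (20/9)·K.
e_ss = 16/K_a = 0.9 ⇒ K_a = 160/9 ⇒ K = (160/9)/(20/9) = 8.

8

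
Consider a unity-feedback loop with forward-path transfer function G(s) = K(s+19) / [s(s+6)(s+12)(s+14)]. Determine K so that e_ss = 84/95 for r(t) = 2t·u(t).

120

The open loop has one pole at the origin → type 1 system.
K_v = lim_{s→0} s·G(s) = K·19 / (6·12·14) = (19/1008)·K.
e_ss = 2/K_v = 84/95 ⇒ K_v = 95/42 ⇒ K = (95/42)/(19/1008) = 120.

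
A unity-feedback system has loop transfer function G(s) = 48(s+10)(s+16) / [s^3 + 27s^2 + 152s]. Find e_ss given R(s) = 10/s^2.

Lowest-order denominator term is 152s, so the open loop has 1 pole at the origin → type 1 system.
K_v = lim_{s→0} s·G(s) = 48·10·16 / 152 = 960/19.
e_ss = 10/K_v = 10/(960/19) = 19/96.

19/96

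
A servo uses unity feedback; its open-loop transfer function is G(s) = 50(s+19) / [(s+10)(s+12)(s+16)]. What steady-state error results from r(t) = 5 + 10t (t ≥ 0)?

infinity

System type = 0 (no poles at s=0). By superposition:
  • 5: e_ss = 5/(1+K_p) with K_p=95/192 → 960/287.
  • 10t: a type-0 system cannot track it, e_ss → ∞.
The unbounded component dominates.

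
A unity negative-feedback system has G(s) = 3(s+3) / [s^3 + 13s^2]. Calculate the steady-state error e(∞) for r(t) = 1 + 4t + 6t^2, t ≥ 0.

The denominator has no term below 13s^2 — 2 poles at s=0, type 2. Taking each input component in turn:
  • 1: tracked with zero error.
  • 4t: tracked with zero error.
  • 6t^2: e_ss = 12/K_a with K_a=9/13 → 52/3.
Total e_ss = 52/3.

52/3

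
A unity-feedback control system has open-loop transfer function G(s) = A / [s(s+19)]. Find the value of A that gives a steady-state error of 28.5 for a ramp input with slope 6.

The open loop has one pole at the origin → type 1 system.
K_v = lim_{s→0} s·G(s) = A / (19) = (1/19)·A.
e_ss = 6/K_v = 28.5 ⇒ K_v = 4/19 ⇒ A = (4/19)/(1/19) = 4.

4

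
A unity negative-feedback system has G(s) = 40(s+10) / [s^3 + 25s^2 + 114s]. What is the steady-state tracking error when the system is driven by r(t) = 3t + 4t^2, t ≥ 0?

Lowest-order denominator term is 114s, so the open loop has 1 pole at the origin → type 1 system. Treating each term separately:
  • 3t: e_ss = 3/K_v with K_v=200/57 → 0.855.
  • 4t^2: a type-1 system cannot track it, e_ss → ∞.
The unbounded component dominates.

infinity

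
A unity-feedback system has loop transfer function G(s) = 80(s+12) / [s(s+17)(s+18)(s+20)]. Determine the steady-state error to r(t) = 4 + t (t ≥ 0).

G(s) has one factor of s in the denominator, so the system is type 1. Taking each input component in turn:
  • 4: tracked with zero error.
  • t: e_ss = 1/K_v with K_v=8/51 → 6.375.
Total e_ss = 6.375.

6.375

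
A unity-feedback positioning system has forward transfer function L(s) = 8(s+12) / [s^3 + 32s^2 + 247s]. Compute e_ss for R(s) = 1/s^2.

The denominator has no term below 247s — 1 pole at s=0, type 1.
K_v = lim_{s→0} s·L(s) = 8·12 / 247 = 96/247.
e_ss = 1/K_v = 1/(96/247) = 247/96.

247/96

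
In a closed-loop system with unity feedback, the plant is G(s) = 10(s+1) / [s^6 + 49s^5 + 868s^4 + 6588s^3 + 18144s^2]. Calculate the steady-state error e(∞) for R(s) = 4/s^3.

7257.6

The denominator has no term below 18144s^2 — 2 poles at s=0, type 2.
K_a = lim_{s→0} s^2·G(s) = 10·1 / 18144 = 5/9072.
r(t) = 2t^2 gives R(s) = 4/s^3.
e_ss = 4/K_a = 4/(5/9072) = 7257.6.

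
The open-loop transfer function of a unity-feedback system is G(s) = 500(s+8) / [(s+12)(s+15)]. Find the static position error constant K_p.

200/9

No free integrators in G(s): this is a type 0 system.
K_p = lim_{s→0} G(s) = 500·8 / (12·15) = 200/9.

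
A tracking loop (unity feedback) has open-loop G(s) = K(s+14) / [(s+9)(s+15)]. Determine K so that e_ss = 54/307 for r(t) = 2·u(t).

100

G(s) has no factors of s in the denominator, so the system is type 0.
K_p = lim_{s→0} G(s) = K·14 / (9·15) = (14/135)·K.
e_ss = 2/(1 + K_p) = 54/307 ⇒ 1 + (14/135)·K = 307/27 ⇒ K = 100.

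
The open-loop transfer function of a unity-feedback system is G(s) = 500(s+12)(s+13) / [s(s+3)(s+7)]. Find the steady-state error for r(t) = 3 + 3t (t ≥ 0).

21/26000

One free integrator in G(s): this is a type 1 system. Taking each input component in turn:
  • 3: tracked with zero error.
  • 3t: e_ss = 3/K_v with K_v=26000/7 → 21/26000.
Total e_ss = 21/26000.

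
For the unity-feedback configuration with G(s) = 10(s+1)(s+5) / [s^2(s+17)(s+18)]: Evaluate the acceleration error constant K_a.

G(s) has two factors of s in the denominator, so the system is type 2.
K_a = lim_{s→0} s^2·G(s) = 10·1·5 / (17·18) = 25/153.

25/153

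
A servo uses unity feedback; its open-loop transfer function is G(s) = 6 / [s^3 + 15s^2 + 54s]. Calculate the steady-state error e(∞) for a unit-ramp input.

9

Lowest-order denominator term is 54s, so the open loop has 1 pole at the origin → type 1 system.
K_v = lim_{s→0} s·G(s) = 6 / 54 = 1/9.
e_ss = 1/K_v = 1/(1/9) = 9.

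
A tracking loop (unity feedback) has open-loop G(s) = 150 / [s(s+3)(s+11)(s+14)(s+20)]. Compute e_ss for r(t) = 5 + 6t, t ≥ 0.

369.6

One free integrator in G(s): this is a type 1 system. By superposition:
  • 5: tracked with zero error.
  • 6t: e_ss = 6/K_v with K_v=5/308 → 369.6.
Total e_ss = 369.6.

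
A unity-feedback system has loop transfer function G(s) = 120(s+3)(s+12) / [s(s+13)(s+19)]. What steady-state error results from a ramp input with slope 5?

System type = 1 (one pole at s=0).
K_v = lim_{s→0} s·G(s) = 120·3·12 / (13·19) = 4320/247.
e_ss = 5/K_v = 5/(4320/247) = 247/864.

247/864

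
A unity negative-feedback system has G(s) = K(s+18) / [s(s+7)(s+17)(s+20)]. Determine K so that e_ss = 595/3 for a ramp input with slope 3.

One free integrator in G(s): this is a type 1 system.
K_v = lim_{s→0} s·G(s) = K·18 / (7·17·20) = (9/1190)·K.
e_ss = 3/K_v = 595/3 ⇒ K_v = 9/595 ⇒ K = (9/595)/(9/1190) = 2.

2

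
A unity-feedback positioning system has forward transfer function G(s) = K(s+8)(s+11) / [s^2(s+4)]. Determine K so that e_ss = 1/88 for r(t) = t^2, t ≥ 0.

Two free integrators in G(s): this is a type 2 system.
K_a = lim_{s→0} s^2·G(s) = K·8·11 / (4) = 22·K.
e_ss = 2/K_a = 1/88 ⇒ K_a = 176 ⇒ K = 176/22 = 8.

8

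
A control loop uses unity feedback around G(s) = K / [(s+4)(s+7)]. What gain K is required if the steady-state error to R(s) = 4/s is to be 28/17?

40

G(s) has no factors of s in the denominator, so the system is type 0.
K_p = lim_{s→0} G(s) = K / (4·7) = (1/28)·K.
e_ss = 4/(1 + K_p) = 28/17 ⇒ 1 + (1/28)·K = 17/7 ⇒ K = 40.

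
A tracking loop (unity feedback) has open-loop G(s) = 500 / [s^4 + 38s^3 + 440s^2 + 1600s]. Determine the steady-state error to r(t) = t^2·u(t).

infinity

Lowest-order denominator term is 1600s, so the open loop has 1 pole at the origin → type 1 system.
For a type-1 system K_a = 0, so e_ss to a parabolic input is unbounded.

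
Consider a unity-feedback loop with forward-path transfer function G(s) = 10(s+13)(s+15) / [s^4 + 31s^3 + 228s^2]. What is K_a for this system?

The denominator has no term below 228s^2 — 2 poles at s=0, type 2.
K_a = lim_{s→0} s^2·G(s) = 10·13·15 / 228 = 325/38.

325/38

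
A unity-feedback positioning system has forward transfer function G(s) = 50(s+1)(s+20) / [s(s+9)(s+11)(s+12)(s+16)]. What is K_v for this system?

125/2376

The open loop has one pole at the origin → type 1 system.
K_v = lim_{s→0} s·G(s) = 50·1·20 / (9·11·12·16) = 125/2376.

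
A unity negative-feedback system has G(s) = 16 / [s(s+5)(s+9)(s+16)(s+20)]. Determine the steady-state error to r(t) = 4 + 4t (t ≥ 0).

One free integrator in G(s): this is a type 1 system. Taking each input component in turn:
  • 4: tracked with zero error.
  • 4t: e_ss = 4/K_v with K_v=1/900 → 3600.
Total e_ss = 3600.

3600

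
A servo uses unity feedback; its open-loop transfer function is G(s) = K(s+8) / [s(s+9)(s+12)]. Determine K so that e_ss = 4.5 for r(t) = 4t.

G(s) has one factor of s in the denominator, so the system is type 1.
K_v = lim_{s→0} s·G(s) = K·8 / (9·12) = (2/27)·K.
e_ss = 4/K_v = 4.5 ⇒ K_v = 8/9 ⇒ K = (8/9)/(2/27) = 12.

12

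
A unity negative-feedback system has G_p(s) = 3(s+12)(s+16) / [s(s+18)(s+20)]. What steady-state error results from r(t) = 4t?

One free integrator in G_p(s): this is a type 1 system.
K_v = lim_{s→0} s·G_p(s) = 3·12·16 / (18·20) = 1.6.
e_ss = 4/K_v = 4/1.6 = 2.5.

2.5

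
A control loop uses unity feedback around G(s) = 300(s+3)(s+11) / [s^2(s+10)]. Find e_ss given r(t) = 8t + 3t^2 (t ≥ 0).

System type = 2 (two poles at s=0). By superposition:
  • 8t: tracked with zero error.
  • 3t^2: e_ss = 6/K_a with K_a=990 → 1/165.
Total e_ss = 1/165.

1/165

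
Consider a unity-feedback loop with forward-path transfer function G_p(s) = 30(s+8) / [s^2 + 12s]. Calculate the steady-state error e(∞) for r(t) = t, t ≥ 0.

Factoring s from the denominator leaves a polynomial with constant term 12, so the system is type 1.
K_v = lim_{s→0} s·G_p(s) = 30·8 / 12 = 20.
e_ss = 1/K_v = 1/20 = 0.05.

0.05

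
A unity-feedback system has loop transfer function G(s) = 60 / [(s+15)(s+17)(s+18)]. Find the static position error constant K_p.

2/153

The open loop has no poles at the origin → type 0 system.
K_p = lim_{s→0} G(s) = 60 / (15·17·18) = 2/153.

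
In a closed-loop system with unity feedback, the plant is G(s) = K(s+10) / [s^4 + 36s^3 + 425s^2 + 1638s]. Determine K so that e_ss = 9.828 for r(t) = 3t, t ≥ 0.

50

The denominator has no term below 1638s — 1 pole at s=0, type 1.
K_v = lim_{s→0} s·G(s) = K·10 / 1638 = (5/819)·K.
e_ss = 3/K_v = 9.828 ⇒ K_v = 250/819 ⇒ K = (250/819)/(5/819) = 50.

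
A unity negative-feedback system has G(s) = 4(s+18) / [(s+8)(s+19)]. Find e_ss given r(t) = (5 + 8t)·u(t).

G(s) has no factors of s in the denominator, so the system is type 0. By superposition:
  • 5: e_ss = 5/(1+K_p) with K_p=9/19 → 95/28.
  • 8t: a type-0 system cannot track it, e_ss → ∞.
The unbounded component dominates.

infinity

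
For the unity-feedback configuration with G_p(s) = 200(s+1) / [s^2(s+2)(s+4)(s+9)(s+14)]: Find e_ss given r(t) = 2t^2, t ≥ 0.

System type = 2 (two poles at s=0).
K_a = lim_{s→0} s^2·G_p(s) = 200·1 / (2·4·9·14) = 25/126.
r(t) = 2t^2 gives R(s) = 4/s^3.
e_ss = 4/K_a = 4/(25/126) = 20.16.

20.16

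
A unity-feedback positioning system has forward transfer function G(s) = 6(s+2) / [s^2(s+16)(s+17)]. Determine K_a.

3/68

G(s) has two factors of s in the denominator, so the system is type 2.
K_a = lim_{s→0} s^2·G(s) = 6·2 / (16·17) = 3/68.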